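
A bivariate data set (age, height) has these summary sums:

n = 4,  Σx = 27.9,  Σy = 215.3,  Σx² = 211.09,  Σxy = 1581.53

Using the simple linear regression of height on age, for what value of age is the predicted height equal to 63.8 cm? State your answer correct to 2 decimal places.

Sxx = Σx² − (Σx)²/n = 211.09 − 194.6025 = 16.4875
Sxy = Σxy − (Σx)(Σy)/n = 1581.53 − 1501.7175 = 79.8125
b = Sxy/Sxx = 79.8125/16.4875 = 4.840788
a = ȳ − b·x̄ = 53.825 − 4.840788·6.975 = 20.060500
Set a + b·x = 63.8: x = (63.8 − 20.060500) / 4.840788 = 9.035615

9.04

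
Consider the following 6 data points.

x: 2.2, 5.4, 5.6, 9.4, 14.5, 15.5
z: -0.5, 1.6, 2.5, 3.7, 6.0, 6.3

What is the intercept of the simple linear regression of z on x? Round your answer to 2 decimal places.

n = 6, Σx = 52.6, Σy = 19.6, Σxy = 240.97, Σx² = 604.22
Sxx = Σx² − (Σx)²/n = 604.22 − 461.126667 = 143.093333
Sxy = Σxy − (Σx)(Σy)/n = 240.97 − 171.826667 = 69.143333
b = Sxy/Sxx = 69.143333/143.093333 = 0.483204
a = ȳ − b·x̄ = 3.266667 − 0.483204·8.766667 = -0.969426

-0.97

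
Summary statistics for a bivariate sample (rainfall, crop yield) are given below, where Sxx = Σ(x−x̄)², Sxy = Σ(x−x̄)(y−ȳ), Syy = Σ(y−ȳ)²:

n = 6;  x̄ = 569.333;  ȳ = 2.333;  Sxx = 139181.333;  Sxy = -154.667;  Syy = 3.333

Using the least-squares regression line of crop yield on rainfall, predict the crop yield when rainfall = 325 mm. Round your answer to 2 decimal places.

b = Sxy/Sxx = -154.667/139181.333 = -0.001111
a = ȳ − b·x̄ = 2.333 − (-0.001111)·569.333 = 2.965678
ŷ(325) = a + b·325 = 2.965678 + (-0.001111)·325 = 2.604518

2.60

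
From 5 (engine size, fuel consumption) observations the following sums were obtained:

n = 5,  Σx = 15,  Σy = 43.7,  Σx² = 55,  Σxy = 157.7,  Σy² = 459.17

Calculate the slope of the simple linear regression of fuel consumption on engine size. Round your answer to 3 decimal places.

2.660

Sxx = Σx² − (Σx)²/n = 55 − 45 = 10
Sxy = Σxy − (Σx)(Σy)/n = 157.7 − 131.1 = 26.6
b = Sxy/Sxx = 26.6/10 = 2.66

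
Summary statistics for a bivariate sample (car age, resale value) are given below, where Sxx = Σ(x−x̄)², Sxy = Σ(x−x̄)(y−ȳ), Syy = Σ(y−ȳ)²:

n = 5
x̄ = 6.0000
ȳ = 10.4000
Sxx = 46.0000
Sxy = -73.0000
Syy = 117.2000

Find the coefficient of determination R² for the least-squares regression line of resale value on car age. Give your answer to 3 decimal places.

R² = Sxy²/(Sxx·Syy) = (-73)²/(46·117.2) = 0.988463

0.988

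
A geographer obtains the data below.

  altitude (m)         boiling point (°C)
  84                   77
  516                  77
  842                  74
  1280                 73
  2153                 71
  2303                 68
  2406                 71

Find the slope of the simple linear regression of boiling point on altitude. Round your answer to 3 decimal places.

n = 7, Σx = 9584, Σy = 511, Σxy = 682241, Σx² = 18348730
Sxx = Σx² − (Σx)²/n = 18348730 − 13121865.142857 = 5226864.857143
Sxy = Σxy − (Σx)(Σy)/n = 682241 − 699632 = -17391
b = Sxy/Sxx = -17391/5226864.857143 = -0.003327

-0.003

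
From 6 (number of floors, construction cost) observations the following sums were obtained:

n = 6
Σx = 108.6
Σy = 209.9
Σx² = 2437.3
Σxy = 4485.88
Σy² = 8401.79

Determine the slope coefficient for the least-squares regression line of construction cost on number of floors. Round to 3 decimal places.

1.456

Sxx = Σx² − (Σx)²/n = 2437.3 − 1965.66 = 471.64
Sxy = Σxy − (Σx)(Σy)/n = 4485.88 − 3799.19 = 686.69
b = Sxy/Sxx = 686.69/471.64 = 1.455962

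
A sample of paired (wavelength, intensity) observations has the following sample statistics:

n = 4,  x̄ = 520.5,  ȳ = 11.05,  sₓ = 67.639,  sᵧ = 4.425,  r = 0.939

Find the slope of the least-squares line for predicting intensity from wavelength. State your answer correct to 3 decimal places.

0.061

b = r · sᵧ/sₓ = 0.939 · 4.425/67.639 = 0.061430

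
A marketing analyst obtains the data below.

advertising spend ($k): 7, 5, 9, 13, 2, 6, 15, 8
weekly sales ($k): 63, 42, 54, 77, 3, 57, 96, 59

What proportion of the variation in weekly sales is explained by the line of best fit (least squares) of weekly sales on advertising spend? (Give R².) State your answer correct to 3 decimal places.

n = 8, Σx = 65, Σy = 451, Σxy = 4398, Σx² = 653, Σy² = 30533
Sxx = Σx² − (Σx)²/n = 653 − 528.125 = 124.875
Sxy = Σxy − (Σx)(Σy)/n = 4398 − 3664.375 = 733.625
Syy = Σy² − (Σy)²/n = 30533 − 25425.125 = 5107.875
R² = Sxy²/(Sxx·Syy) = (733.625)²/(124.875·5107.875) = 0.843786

0.844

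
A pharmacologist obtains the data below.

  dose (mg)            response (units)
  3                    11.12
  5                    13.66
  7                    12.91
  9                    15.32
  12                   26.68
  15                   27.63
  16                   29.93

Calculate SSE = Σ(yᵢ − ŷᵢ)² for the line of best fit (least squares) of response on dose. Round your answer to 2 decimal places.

n = 7, Σx = 67, Σy = 137.25, Σxy = 1543.4, Σx² = 789, Σy² = 3082.6647
Sxx = Σx² − (Σx)²/n = 789 − 641.285714 = 147.714286
Sxy = Σxy − (Σx)(Σy)/n = 1543.4 − 1313.678571 = 229.721429
Syy = Σy² − (Σy)²/n = 3082.6647 − 2691.080357 = 391.584343
b = Sxy/Sxx = 229.721429/147.714286 = 1.555174
SSE = Syy − b·Sxy = 391.584343 − 1.555174·229.721429 = 34.327531

34.33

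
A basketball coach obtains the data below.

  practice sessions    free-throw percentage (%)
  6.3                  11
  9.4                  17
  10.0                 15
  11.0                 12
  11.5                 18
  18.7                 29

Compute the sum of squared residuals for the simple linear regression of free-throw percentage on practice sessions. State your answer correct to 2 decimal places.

n = 6, Σx = 66.9, Σy = 102, Σxy = 1260.4, Σx² = 830.99, Σy² = 1944
Sxx = Σx² − (Σx)²/n = 830.99 − 745.935 = 85.055
Sxy = Σxy − (Σx)(Σy)/n = 1260.4 − 1137.3 = 123.1
Syy = Σy² − (Σy)²/n = 1944 − 1734 = 210
b = Sxy/Sxx = 123.1/85.055 = 1.447299
SSE = Syy − b·Sxy = 210 − 1.447299·123.1 = 31.837517

31.84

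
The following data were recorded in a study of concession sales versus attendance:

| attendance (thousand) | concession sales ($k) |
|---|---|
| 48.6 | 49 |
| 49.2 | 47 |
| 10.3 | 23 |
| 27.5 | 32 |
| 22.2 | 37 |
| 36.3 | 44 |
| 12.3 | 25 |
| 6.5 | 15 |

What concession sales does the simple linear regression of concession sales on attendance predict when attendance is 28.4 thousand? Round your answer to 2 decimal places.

35.26

n = 8, Σx = 212.9, Σy = 272, Σxy = 8634.3, Σx² = 7649.01
Sxx = Σx² − (Σx)²/n = 7649.01 − 5665.80125 = 1983.20875
Sxy = Σxy − (Σx)(Σy)/n = 8634.3 − 7238.6 = 1395.7
b = Sxy/Sxx = 1395.7/1983.20875 = 0.703758
a = ȳ − b·x̄ = 34 − 0.703758·26.6125 = 15.271227
ŷ(28.4) = a + b·28.4 = 15.271227 + 0.703758·28.4 = 35.257968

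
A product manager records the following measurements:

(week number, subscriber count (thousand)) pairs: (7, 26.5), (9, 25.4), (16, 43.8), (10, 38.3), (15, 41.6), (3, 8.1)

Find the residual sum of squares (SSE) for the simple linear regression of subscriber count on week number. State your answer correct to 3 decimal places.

n = 6, Σx = 60, Σy = 183.7, Σxy = 2146.2, Σx² = 720, Σy² = 6528.91
Sxx = Σx² − (Σx)²/n = 720 − 600 = 120
Sxy = Σxy − (Σx)(Σy)/n = 2146.2 − 1837 = 309.2
Syy = Σy² − (Σy)²/n = 6528.91 − 5624.281667 = 904.628333
b = Sxy/Sxx = 309.2/120 = 2.576667
SSE = Syy − b·Sxy = 904.628333 − 2.576667·309.2 = 107.923

107.923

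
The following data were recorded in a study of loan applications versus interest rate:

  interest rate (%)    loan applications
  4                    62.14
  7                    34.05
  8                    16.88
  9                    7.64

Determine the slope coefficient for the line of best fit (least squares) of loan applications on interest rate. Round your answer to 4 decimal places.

-11.0186

n = 4, Σx = 28, Σy = 120.71, Σxy = 690.71, Σx² = 210
Sxx = Σx² − (Σx)²/n = 210 − 196 = 14
Sxy = Σxy − (Σx)(Σy)/n = 690.71 − 844.97 = -154.26
b = Sxy/Sxx = -154.26/14 = -11.018571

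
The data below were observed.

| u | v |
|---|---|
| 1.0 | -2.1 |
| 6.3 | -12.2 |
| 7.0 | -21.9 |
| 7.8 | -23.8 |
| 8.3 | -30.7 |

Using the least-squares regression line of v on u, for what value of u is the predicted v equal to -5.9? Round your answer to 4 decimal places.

2.5885

n = 5, Σx = 30.4, Σy = -90.7, Σxy = -672.71, Σx² = 219.42
Sxx = Σx² − (Σx)²/n = 219.42 − 184.832 = 34.588
Sxy = Σxy − (Σx)(Σy)/n = -672.71 − (-551.456) = -121.254
b = Sxy/Sxx = -121.254/34.588 = -3.505667
a = ȳ − b·x̄ = -18.14 − (-3.505667)·6.08 = 3.174454
Set a + b·x = -5.9: x = (-5.9 − 3.174454) / (-3.505667) = 2.588510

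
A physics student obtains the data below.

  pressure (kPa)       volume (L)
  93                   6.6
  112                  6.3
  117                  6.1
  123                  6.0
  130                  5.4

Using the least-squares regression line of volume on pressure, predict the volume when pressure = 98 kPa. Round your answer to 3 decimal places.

6.575

n = 5, Σx = 575, Σy = 30.4, Σxy = 3473.1, Σx² = 66911
Sxx = Σx² − (Σx)²/n = 66911 − 66125 = 786
Sxy = Σxy − (Σx)(Σy)/n = 3473.1 − 3496 = -22.9
b = Sxy/Sxx = -22.9/786 = -0.029135
a = ȳ − b·x̄ = 6.08 − (-0.029135)·115 = 9.430509
ŷ(98) = a + b·98 = 9.430509 + (-0.029135)·98 = 6.575293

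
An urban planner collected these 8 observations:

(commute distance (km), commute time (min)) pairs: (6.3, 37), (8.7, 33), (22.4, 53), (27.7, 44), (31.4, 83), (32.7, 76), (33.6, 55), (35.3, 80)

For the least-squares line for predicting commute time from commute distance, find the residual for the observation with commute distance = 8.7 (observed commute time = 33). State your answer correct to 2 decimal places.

-2.12

n = 8, Σx = 198.1, Σy = 461, Σxy = 12689.6, Σx² = 5814.73
Sxx = Σx² − (Σx)²/n = 5814.73 − 4905.45125 = 909.27875
Sxy = Σxy − (Σx)(Σy)/n = 12689.6 − 11415.5125 = 1274.0875
b = Sxy/Sxx = 1274.0875/909.27875 = 1.401207
a = ȳ − b·x̄ = 57.625 − 1.401207·24.7625 = 22.927618
ŷ(8.7) = 22.927618 + 1.401207·8.7 = 35.118117
residual = y − ŷ = 33 − 35.118117 = -2.118117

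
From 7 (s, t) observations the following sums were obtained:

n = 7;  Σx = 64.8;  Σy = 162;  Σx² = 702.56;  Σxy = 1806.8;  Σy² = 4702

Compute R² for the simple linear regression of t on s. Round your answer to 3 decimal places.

Sxx = Σx² − (Σx)²/n = 702.56 − 599.862857 = 102.697143
Sxy = Σxy − (Σx)(Σy)/n = 1806.8 − 1499.657143 = 307.142857
Syy = Σy² − (Σy)²/n = 4702 − 3749.142857 = 952.857143
R² = Sxy²/(Sxx·Syy) = (307.142857)²/(102.697143·952.857143) = 0.964039

0.964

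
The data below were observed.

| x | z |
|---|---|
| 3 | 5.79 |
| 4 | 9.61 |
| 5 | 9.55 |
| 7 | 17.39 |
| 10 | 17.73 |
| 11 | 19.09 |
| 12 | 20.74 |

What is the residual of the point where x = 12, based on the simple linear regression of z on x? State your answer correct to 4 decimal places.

n = 7, Σx = 52, Σy = 99.9, Σxy = 861.46, Σx² = 464
Sxx = Σx² − (Σx)²/n = 464 − 386.285714 = 77.714286
Sxy = Σxy − (Σx)(Σy)/n = 861.46 − 742.114286 = 119.345714
b = Sxy/Sxx = 119.345714/77.714286 = 1.535699
a = ȳ − b·x̄ = 14.271429 − 1.535699·7.428571 = 2.863382
ŷ(12) = 2.863382 + 1.535699·12 = 21.291765
residual = y − ŷ = 20.74 − 21.291765 = -0.551765

-0.5518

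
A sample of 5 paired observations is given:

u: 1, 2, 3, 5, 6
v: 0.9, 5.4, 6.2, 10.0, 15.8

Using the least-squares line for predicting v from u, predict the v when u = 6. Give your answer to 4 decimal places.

n = 5, Σx = 17, Σy = 38.3, Σxy = 175.1, Σx² = 75
Sxx = Σx² − (Σx)²/n = 75 − 57.8 = 17.2
Sxy = Σxy − (Σx)(Σy)/n = 175.1 − 130.22 = 44.88
b = Sxy/Sxx = 44.88/17.2 = 2.609302
a = ȳ − b·x̄ = 7.66 − 2.609302·3.4 = -1.211628
ŷ(6) = a + b·6 = -1.211628 + 2.609302·6 = 14.444186

14.4442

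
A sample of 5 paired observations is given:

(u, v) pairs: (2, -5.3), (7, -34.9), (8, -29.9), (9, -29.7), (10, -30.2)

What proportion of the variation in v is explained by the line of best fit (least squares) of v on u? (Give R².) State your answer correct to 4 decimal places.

n = 5, Σx = 36, Σy = -130, Σxy = -1063.4, Σx² = 298, Σy² = 3934.24
Sxx = Σx² − (Σx)²/n = 298 − 259.2 = 38.8
Sxy = Σxy − (Σx)(Σy)/n = -1063.4 − (-936) = -127.4
Syy = Σy² − (Σy)²/n = 3934.24 − 3380 = 554.24
R² = Sxy²/(Sxx·Syy) = (-127.4)²/(38.8·554.24) = 0.754761

0.7548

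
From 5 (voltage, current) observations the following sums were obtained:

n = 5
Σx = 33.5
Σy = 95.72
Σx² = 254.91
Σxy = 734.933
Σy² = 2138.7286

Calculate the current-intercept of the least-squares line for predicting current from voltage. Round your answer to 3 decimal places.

Sxx = Σx² − (Σx)²/n = 254.91 − 224.45 = 30.46
Sxy = Σxy − (Σx)(Σy)/n = 734.933 − 641.324 = 93.609
b = Sxy/Sxx = 93.609/30.46 = 3.073178
a = ȳ − b·x̄ = 19.144 − 3.073178·6.7 = -1.446292

-1.446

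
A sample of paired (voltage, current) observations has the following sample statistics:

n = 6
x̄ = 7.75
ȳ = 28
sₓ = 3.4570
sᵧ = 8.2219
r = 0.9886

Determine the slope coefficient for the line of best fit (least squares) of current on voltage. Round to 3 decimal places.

2.351

b = r · sᵧ/sₓ = 0.9886 · 8.2219/3.457 = 2.351221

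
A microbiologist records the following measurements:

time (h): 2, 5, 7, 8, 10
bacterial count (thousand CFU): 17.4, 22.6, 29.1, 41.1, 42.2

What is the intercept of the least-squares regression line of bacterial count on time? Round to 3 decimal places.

n = 5, Σx = 32, Σy = 152.4, Σxy = 1102.3, Σx² = 242
Sxx = Σx² − (Σx)²/n = 242 − 204.8 = 37.2
Sxy = Σxy − (Σx)(Σy)/n = 1102.3 − 975.36 = 126.94
b = Sxy/Sxx = 126.94/37.2 = 3.412366
a = ȳ − b·x̄ = 30.48 − 3.412366·6.4 = 8.640860

8.641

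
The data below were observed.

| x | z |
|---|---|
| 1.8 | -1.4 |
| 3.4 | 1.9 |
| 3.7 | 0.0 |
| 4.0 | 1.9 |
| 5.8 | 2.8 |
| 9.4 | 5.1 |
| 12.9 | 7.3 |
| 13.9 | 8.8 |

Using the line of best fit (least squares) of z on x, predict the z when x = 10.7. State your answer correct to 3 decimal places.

6.153

n = 8, Σx = 54.9, Σy = 26.4, Σxy = 292.21, Σx² = 526.11
Sxx = Σx² − (Σx)²/n = 526.11 − 376.75125 = 149.35875
Sxy = Σxy − (Σx)(Σy)/n = 292.21 − 181.17 = 111.04
b = Sxy/Sxx = 111.04/149.35875 = 0.743445
a = ȳ − b·x̄ = 3.3 − 0.743445·6.8625 = -1.801891
ŷ(10.7) = a + b·10.7 = -1.801891 + 0.743445·10.7 = 6.152970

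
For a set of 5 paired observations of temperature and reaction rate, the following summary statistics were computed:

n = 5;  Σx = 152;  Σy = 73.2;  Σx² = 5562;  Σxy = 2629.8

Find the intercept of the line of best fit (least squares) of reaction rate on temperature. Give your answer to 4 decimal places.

1.5743

Sxx = Σx² − (Σx)²/n = 5562 − 4620.8 = 941.2
Sxy = Σxy − (Σx)(Σy)/n = 2629.8 − 2225.28 = 404.52
b = Sxy/Sxx = 404.52/941.2 = 0.429792
a = ȳ − b·x̄ = 14.64 − 0.429792·30.4 = 1.574331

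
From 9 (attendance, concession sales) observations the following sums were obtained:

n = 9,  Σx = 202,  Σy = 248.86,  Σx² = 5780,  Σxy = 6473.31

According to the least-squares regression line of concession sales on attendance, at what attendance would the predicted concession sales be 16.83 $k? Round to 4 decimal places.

7.2544

Sxx = Σx² − (Σx)²/n = 5780 − 4533.777778 = 1246.222222
Sxy = Σxy − (Σx)(Σy)/n = 6473.31 − 5585.524444 = 887.785556
b = Sxy/Sxx = 887.785556/1246.222222 = 0.712381
a = ȳ − b·x̄ = 27.651111 − 0.712381·22.444444 = 11.662106
Set a + b·x = 16.83: x = (16.83 − 11.662106) / 0.712381 = 7.254392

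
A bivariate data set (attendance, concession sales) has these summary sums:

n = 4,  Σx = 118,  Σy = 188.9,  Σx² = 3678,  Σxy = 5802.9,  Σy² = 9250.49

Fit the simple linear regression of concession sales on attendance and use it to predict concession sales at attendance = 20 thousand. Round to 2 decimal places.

36.12

Sxx = Σx² − (Σx)²/n = 3678 − 3481 = 197
Sxy = Σxy − (Σx)(Σy)/n = 5802.9 − 5572.55 = 230.35
b = Sxy/Sxx = 230.35/197 = 1.169289
a = ȳ − b·x̄ = 47.225 − 1.169289·29.5 = 12.730964
ŷ(20) = a + b·20 = 12.730964 + 1.169289·20 = 36.116751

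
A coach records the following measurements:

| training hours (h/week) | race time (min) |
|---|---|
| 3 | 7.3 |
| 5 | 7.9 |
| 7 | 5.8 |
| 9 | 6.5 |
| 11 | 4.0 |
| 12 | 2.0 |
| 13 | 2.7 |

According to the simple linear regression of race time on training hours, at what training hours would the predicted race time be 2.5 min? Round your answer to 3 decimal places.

n = 7, Σx = 60, Σy = 36.2, Σxy = 263.6, Σx² = 598
Sxx = Σx² − (Σx)²/n = 598 − 514.285714 = 83.714286
Sxy = Σxy − (Σx)(Σy)/n = 263.6 − 310.285714 = -46.685714
b = Sxy/Sxx = -46.685714/83.714286 = -0.557679
a = ȳ − b·x̄ = 5.171429 − (-0.557679)·8.571429 = 9.951536
Set a + b·x = 2.5: x = (2.5 − 9.951536) / (-0.557679) = 13.361689

13.362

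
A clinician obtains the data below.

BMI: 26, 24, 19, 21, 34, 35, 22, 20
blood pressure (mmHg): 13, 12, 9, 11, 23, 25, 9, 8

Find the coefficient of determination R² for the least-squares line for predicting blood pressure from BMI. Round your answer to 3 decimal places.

n = 8, Σx = 201, Σy = 110, Σxy = 3043, Σx² = 5319, Σy² = 1814
Sxx = Σx² − (Σx)²/n = 5319 − 5050.125 = 268.875
Sxy = Σxy − (Σx)(Σy)/n = 3043 − 2763.75 = 279.25
Syy = Σy² − (Σy)²/n = 1814 − 1512.5 = 301.5
R² = Sxy²/(Sxx·Syy) = (279.25)²/(268.875·301.5) = 0.961941

0.962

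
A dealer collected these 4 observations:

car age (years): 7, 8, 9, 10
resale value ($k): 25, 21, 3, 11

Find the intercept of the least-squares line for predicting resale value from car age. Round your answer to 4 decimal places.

n = 4, Σx = 34, Σy = 60, Σxy = 480, Σx² = 294
Sxx = Σx² − (Σx)²/n = 294 − 289 = 5
Sxy = Σxy − (Σx)(Σy)/n = 480 − 510 = -30
b = Sxy/Sxx = -30/5 = -6
a = ȳ − b·x̄ = 15 − (-6)·8.5 = 66

66.0000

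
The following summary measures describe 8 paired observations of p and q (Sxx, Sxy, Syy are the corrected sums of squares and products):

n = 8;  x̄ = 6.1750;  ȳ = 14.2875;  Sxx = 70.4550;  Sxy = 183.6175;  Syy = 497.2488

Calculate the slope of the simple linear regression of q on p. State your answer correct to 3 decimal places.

b = Sxy/Sxx = 183.6175/70.455 = 2.606167

2.606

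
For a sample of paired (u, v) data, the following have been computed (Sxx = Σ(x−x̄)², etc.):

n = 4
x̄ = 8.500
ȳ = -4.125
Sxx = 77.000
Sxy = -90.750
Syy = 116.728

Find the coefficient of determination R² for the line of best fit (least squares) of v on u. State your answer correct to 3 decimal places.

R² = Sxy²/(Sxx·Syy) = (-90.75)²/(77·116.728) = 0.916279

0.916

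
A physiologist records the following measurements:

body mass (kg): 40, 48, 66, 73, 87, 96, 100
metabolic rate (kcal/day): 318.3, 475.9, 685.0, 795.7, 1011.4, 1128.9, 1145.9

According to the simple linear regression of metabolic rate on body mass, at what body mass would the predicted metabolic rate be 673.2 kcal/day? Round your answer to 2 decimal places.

n = 7, Σx = 510, Σy = 5561.1, Σxy = 449827.5, Σx² = 40374
Sxx = Σx² − (Σx)²/n = 40374 − 37157.142857 = 3216.857143
Sxy = Σxy − (Σx)(Σy)/n = 449827.5 − 405165.857143 = 44661.642857
b = Sxy/Sxx = 44661.642857/3216.857143 = 13.883626
a = ȳ − b·x̄ = 794.442857 − 13.883626·72.857143 = -217.078497
Set a + b·x = 673.2: x = (673.2 − (-217.078497)) / 13.883626 = 64.124348

64.12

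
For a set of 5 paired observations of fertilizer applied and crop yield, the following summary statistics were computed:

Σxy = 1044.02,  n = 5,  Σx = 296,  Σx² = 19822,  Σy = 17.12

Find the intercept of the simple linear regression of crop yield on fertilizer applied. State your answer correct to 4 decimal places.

2.6381

Sxx = Σx² − (Σx)²/n = 19822 − 17523.2 = 2298.8
Sxy = Σxy − (Σx)(Σy)/n = 1044.02 − 1013.504 = 30.516
b = Sxy/Sxx = 30.516/2298.8 = 0.013275
a = ȳ − b·x̄ = 3.424 − 0.013275·59.2 = 2.638135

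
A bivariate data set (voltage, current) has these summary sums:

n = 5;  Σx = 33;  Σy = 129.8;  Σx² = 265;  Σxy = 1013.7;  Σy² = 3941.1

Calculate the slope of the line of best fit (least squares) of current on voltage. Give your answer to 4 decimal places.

3.3267

Sxx = Σx² − (Σx)²/n = 265 − 217.8 = 47.2
Sxy = Σxy − (Σx)(Σy)/n = 1013.7 − 856.68 = 157.02
b = Sxy/Sxx = 157.02/47.2 = 3.326695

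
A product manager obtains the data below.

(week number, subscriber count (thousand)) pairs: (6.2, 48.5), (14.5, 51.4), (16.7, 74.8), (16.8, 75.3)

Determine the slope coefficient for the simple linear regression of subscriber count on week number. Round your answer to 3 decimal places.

n = 4, Σx = 54.2, Σy = 250, Σxy = 3560.2, Σx² = 809.82
Sxx = Σx² − (Σx)²/n = 809.82 − 734.41 = 75.41
Sxy = Σxy − (Σx)(Σy)/n = 3560.2 − 3387.5 = 172.7
b = Sxy/Sxx = 172.7/75.41 = 2.290147

2.290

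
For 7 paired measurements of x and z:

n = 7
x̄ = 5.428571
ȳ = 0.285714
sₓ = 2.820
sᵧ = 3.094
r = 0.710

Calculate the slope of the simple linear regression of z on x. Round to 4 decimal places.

0.7790

b = r · sᵧ/sₓ = 0.71 · 3.094/2.82 = 0.778986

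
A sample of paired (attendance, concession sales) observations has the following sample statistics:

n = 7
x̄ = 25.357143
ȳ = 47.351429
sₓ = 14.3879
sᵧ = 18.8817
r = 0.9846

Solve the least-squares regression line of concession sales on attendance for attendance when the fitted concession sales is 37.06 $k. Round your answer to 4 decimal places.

17.3924

b = r · sᵧ/sₓ = 0.9846 · 18.8817/14.3879 = 1.292122
a = ȳ − b·x̄ = 47.351429 − 1.292122·25.357143 = 14.586907
Set a + b·x = 37.06: x = (37.06 − 14.586907) / 1.292122 = 17.392393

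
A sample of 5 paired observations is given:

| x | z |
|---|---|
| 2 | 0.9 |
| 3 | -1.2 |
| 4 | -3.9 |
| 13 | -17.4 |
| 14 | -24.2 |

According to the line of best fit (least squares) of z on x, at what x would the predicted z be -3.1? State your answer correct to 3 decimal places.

n = 5, Σx = 36, Σy = -45.8, Σxy = -582.4, Σx² = 394
Sxx = Σx² − (Σx)²/n = 394 − 259.2 = 134.8
Sxy = Σxy − (Σx)(Σy)/n = -582.4 − (-329.76) = -252.64
b = Sxy/Sxx = -252.64/134.8 = -1.874184
a = ȳ − b·x̄ = -9.16 − (-1.874184)·7.2 = 4.334125
Set a + b·x = -3.1: x = (-3.1 − 4.334125) / (-1.874184) = 3.966593

3.967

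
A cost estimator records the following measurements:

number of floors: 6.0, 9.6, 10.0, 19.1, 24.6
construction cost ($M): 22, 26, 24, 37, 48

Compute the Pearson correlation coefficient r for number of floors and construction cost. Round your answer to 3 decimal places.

n = 5, Σx = 69.3, Σy = 157, Σxy = 2509.1, Σx² = 1198.13, Σy² = 5409
Sxx = Σx² − (Σx)²/n = 1198.13 − 960.498 = 237.632
Sxy = Σxy − (Σx)(Σy)/n = 2509.1 − 2176.02 = 333.08
Syy = Σy² − (Σy)²/n = 5409 − 4929.8 = 479.2
r = Sxy/√(Sxx·Syy) = 333.08/√(113873.2544) = 333.08/337.451114 = 0.987047

0.987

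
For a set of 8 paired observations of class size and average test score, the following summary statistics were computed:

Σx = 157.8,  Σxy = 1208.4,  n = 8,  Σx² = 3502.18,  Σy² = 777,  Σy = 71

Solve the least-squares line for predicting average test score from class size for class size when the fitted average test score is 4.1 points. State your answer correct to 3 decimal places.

Sxx = Σx² − (Σx)²/n = 3502.18 − 3112.605 = 389.575
Sxy = Σxy − (Σx)(Σy)/n = 1208.4 − 1400.475 = -192.075
b = Sxy/Sxx = -192.075/389.575 = -0.493037
a = ȳ − b·x̄ = 8.875 − (-0.493037)·19.725 = 18.600160
Set a + b·x = 4.1: x = (4.1 − 18.600160) / (-0.493037) = 29.409866

29.410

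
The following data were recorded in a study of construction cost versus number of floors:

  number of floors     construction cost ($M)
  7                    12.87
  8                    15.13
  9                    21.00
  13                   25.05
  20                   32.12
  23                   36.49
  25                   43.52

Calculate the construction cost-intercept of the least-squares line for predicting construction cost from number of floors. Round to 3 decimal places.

4.547

n = 7, Σx = 105, Σy = 186.18, Σxy = 3295.45, Σx² = 1917
Sxx = Σx² − (Σx)²/n = 1917 − 1575 = 342
Sxy = Σxy − (Σx)(Σy)/n = 3295.45 − 2792.7 = 502.75
b = Sxy/Sxx = 502.75/342 = 1.470029
a = ȳ − b·x̄ = 26.597143 − 1.470029·15 = 4.546704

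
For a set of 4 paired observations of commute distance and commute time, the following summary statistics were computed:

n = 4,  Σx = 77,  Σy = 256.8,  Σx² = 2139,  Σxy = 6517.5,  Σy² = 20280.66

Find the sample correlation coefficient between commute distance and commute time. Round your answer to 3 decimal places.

Sxx = Σx² − (Σx)²/n = 2139 − 1482.25 = 656.75
Sxy = Σxy − (Σx)(Σy)/n = 6517.5 − 4943.4 = 1574.1
Syy = Σy² − (Σy)²/n = 20280.66 − 16486.56 = 3794.1
r = Sxy/√(Sxx·Syy) = 1574.1/√(2491775.175) = 1574.1/1578.535769 = 0.997190

0.997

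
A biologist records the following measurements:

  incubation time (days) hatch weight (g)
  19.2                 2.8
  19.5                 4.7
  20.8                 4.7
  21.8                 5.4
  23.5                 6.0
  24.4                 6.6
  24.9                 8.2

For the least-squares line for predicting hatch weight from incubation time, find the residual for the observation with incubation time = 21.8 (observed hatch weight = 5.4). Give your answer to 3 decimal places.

0.060

n = 7, Σx = 154.1, Σy = 38.4, Σxy = 867.11, Σx² = 3424.39
Sxx = Σx² − (Σx)²/n = 3424.39 − 3392.401429 = 31.988571
Sxy = Σxy − (Σx)(Σy)/n = 867.11 − 845.348571 = 21.761429
b = Sxy/Sxx = 21.761429/31.988571 = 0.680288
a = ȳ − b·x̄ = 5.485714 − 0.680288·22.014286 = -9.490331
ŷ(21.8) = -9.490331 + 0.680288·21.8 = 5.339938
residual = y − ŷ = 5.4 − 5.339938 = 0.060062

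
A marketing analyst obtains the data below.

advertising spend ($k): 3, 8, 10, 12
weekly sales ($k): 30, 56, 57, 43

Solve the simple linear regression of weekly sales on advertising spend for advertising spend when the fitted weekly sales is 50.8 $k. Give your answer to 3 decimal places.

n = 4, Σx = 33, Σy = 186, Σxy = 1624, Σx² = 317
Sxx = Σx² − (Σx)²/n = 317 − 272.25 = 44.75
Sxy = Σxy − (Σx)(Σy)/n = 1624 − 1534.5 = 89.5
b = Sxy/Sxx = 89.5/44.75 = 2
a = ȳ − b·x̄ = 46.5 − 2·8.25 = 30
Set a + b·x = 50.8: x = (50.8 − 30) / 2 = 10.4

10.400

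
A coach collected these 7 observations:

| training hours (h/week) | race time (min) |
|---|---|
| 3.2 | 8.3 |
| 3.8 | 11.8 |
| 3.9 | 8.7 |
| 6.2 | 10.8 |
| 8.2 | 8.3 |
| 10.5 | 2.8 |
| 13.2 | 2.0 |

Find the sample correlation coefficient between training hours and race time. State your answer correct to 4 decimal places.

n = 7, Σx = 49, Σy = 52.7, Σxy = 296.15, Σx² = 430.06, Σy² = 481.19
Sxx = Σx² − (Σx)²/n = 430.06 − 343 = 87.06
Sxy = Σxy − (Σx)(Σy)/n = 296.15 − 368.9 = -72.75
Syy = Σy² − (Σy)²/n = 481.19 − 396.755714 = 84.434286
r = Sxy/√(Sxx·Syy) = -72.75/√(7350.848914) = -72.75/85.737092 = -0.848524

-0.8485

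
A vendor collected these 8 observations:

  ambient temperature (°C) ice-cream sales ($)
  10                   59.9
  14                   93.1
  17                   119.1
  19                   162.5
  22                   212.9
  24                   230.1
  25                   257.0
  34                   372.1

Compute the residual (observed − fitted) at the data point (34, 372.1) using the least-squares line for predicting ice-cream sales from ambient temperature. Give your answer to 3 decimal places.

1.834

n = 8, Σx = 165, Σy = 1506.7, Σxy = 36297.2, Σx² = 3787
Sxx = Σx² − (Σx)²/n = 3787 − 3403.125 = 383.875
Sxy = Σxy − (Σx)(Σy)/n = 36297.2 − 31075.6875 = 5221.5125
b = Sxy/Sxx = 5221.5125/383.875 = 13.602117
a = ȳ − b·x̄ = 188.3375 − 13.602117·20.625 = -92.206154
ŷ(34) = -92.206154 + 13.602117·34 = 370.265809
residual = y − ŷ = 372.1 − 370.265809 = 1.834191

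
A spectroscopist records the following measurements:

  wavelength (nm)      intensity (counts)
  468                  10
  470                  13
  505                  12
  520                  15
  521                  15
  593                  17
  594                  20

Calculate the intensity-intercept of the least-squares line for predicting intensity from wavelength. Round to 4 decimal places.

-15.8656

n = 7, Σx = 3671, Σy = 102, Σxy = 54426, Σx² = 1941275
Sxx = Σx² − (Σx)²/n = 1941275 − 1925177.285714 = 16097.714286
Sxy = Σxy − (Σx)(Σy)/n = 54426 − 53491.714286 = 934.285714
b = Sxy/Sxx = 934.285714/16097.714286 = 0.058038
a = ȳ − b·x̄ = 14.571429 − 0.058038·524.428571 = -15.865571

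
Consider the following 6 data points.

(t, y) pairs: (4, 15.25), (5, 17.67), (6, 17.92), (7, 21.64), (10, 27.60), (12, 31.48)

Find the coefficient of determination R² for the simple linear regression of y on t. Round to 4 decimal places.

0.9895

n = 6, Σx = 44, Σy = 131.56, Σxy = 1062.11, Σx² = 370, Σy² = 3086.9578
Sxx = Σx² − (Σx)²/n = 370 − 322.666667 = 47.333333
Sxy = Σxy − (Σx)(Σy)/n = 1062.11 − 964.773333 = 97.336667
Syy = Σy² − (Σy)²/n = 3086.9578 − 2884.672267 = 202.285533
R² = Sxy²/(Sxx·Syy) = (97.336667)²/(47.333333·202.285533) = 0.989512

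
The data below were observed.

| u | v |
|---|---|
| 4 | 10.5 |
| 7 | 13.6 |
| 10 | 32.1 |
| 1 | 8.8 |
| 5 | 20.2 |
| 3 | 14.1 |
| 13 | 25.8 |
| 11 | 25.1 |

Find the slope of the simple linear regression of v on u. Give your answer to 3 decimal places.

1.657

n = 8, Σx = 54, Σy = 150.2, Σxy = 1221.8, Σx² = 490
Sxx = Σx² − (Σx)²/n = 490 − 364.5 = 125.5
Sxy = Σxy − (Σx)(Σy)/n = 1221.8 − 1013.85 = 207.95
b = Sxy/Sxx = 207.95/125.5 = 1.656972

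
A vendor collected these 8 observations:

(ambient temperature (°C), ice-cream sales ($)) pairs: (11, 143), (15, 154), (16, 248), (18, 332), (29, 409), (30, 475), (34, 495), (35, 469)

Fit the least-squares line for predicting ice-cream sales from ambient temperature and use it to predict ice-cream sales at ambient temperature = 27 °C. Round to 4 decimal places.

391.4333

n = 8, Σx = 188, Σy = 2725, Σxy = 73183, Σx² = 5048
Sxx = Σx² − (Σx)²/n = 5048 − 4418 = 630
Sxy = Σxy − (Σx)(Σy)/n = 73183 − 64037.5 = 9145.5
b = Sxy/Sxx = 9145.5/630 = 14.516667
a = ȳ − b·x̄ = 340.625 − 14.516667·23.5 = -0.516667
ŷ(27) = a + b·27 = -0.516667 + 14.516667·27 = 391.433333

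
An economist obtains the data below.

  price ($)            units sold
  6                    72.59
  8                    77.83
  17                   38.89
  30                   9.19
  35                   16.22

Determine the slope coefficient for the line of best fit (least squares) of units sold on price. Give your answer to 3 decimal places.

n = 5, Σx = 96, Σy = 214.72, Σxy = 2562.71, Σx² = 2514
Sxx = Σx² − (Σx)²/n = 2514 − 1843.2 = 670.8
Sxy = Σxy − (Σx)(Σy)/n = 2562.71 − 4122.624 = -1559.914
b = Sxy/Sxx = -1559.914/670.8 = -2.325453

-2.325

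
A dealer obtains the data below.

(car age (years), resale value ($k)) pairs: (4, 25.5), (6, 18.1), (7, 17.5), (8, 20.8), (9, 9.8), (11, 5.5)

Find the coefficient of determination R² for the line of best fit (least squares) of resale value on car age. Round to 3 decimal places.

n = 6, Σx = 45, Σy = 97.2, Σxy = 648.2, Σx² = 367, Σy² = 1843.04
Sxx = Σx² − (Σx)²/n = 367 − 337.5 = 29.5
Sxy = Σxy − (Σx)(Σy)/n = 648.2 − 729 = -80.8
Syy = Σy² − (Σy)²/n = 1843.04 − 1574.64 = 268.4
R² = Sxy²/(Sxx·Syy) = (-80.8)²/(29.5·268.4) = 0.824552

0.825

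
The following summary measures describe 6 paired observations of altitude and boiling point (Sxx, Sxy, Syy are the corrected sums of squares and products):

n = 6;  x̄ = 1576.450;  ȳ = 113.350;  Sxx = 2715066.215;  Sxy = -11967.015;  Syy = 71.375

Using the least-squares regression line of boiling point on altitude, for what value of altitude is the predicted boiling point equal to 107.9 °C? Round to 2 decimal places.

2812.94

b = Sxy/Sxx = -11967.015/2715066.215 = -0.004408
a = ȳ − b·x̄ = 113.35 − (-0.004408)·1576.45 = 120.298413
Set a + b·x = 107.9: x = (107.9 − 120.298413) / (-0.004408) = 2812.941378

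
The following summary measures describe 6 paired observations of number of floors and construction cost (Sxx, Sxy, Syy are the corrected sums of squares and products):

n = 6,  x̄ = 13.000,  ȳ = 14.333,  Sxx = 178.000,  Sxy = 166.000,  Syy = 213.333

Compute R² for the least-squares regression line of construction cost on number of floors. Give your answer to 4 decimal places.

R² = Sxy²/(Sxx·Syy) = (166)²/(178·213.333) = 0.725668

0.7257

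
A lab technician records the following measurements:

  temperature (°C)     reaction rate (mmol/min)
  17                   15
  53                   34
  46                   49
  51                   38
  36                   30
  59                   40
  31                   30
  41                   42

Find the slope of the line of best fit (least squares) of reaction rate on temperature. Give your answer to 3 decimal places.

0.570

n = 8, Σx = 334, Σy = 278, Σxy = 12341, Σx² = 15234
Sxx = Σx² − (Σx)²/n = 15234 − 13944.5 = 1289.5
Sxy = Σxy − (Σx)(Σy)/n = 12341 − 11606.5 = 734.5
b = Sxy/Sxx = 734.5/1289.5 = 0.569601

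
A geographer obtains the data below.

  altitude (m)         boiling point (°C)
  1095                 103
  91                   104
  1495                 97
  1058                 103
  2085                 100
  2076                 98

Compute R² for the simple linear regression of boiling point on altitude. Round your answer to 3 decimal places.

0.584

n = 6, Σx = 7900, Σy = 605, Σxy = 788186, Σx² = 13218696, Σy² = 61047
Sxx = Σx² − (Σx)²/n = 13218696 − 10401666.666667 = 2817029.333333
Sxy = Σxy − (Σx)(Σy)/n = 788186 − 796583.333333 = -8397.333333
Syy = Σy² − (Σy)²/n = 61047 − 61004.166667 = 42.833333
R² = Sxy²/(Sxx·Syy) = (-8397.333333)²/(2817029.333333·42.833333) = 0.584399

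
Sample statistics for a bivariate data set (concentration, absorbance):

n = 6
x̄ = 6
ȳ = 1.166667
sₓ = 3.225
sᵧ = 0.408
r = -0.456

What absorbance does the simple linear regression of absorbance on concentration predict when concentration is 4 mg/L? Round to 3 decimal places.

b = r · sᵧ/sₓ = -0.456 · 0.408/3.225 = -0.057689
a = ȳ − b·x̄ = 1.166667 − (-0.057689)·6 = 1.512803
ŷ(4) = a + b·4 = 1.512803 + (-0.057689)·4 = 1.282046

1.282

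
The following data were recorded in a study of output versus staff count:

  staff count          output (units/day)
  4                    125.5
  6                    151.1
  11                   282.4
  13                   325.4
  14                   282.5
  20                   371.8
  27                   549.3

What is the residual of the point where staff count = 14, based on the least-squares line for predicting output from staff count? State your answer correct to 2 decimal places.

n = 7, Σx = 95, Σy = 2088, Σxy = 34967.3, Σx² = 1667
Sxx = Σx² − (Σx)²/n = 1667 − 1289.285714 = 377.714286
Sxy = Σxy − (Σx)(Σy)/n = 34967.3 − 28337.142857 = 6630.157143
b = Sxy/Sxx = 6630.157143/377.714286 = 17.553366
a = ȳ − b·x̄ = 298.285714 − 17.553366·13.571429 = 60.061460
ŷ(14) = 60.061460 + 17.553366·14 = 305.808585
residual = y − ŷ = 282.5 − 305.808585 = -23.308585

-23.31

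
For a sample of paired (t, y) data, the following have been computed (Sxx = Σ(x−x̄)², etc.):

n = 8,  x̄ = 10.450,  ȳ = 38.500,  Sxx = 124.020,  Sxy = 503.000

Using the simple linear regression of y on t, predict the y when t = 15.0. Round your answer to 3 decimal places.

56.954

b = Sxy/Sxx = 503/124.02 = 4.055797
a = ȳ − b·x̄ = 38.5 − 4.055797·10.45 = -3.883083
ŷ(15.0) = a + b·15.0 = -3.883083 + 4.055797·15 = 56.953878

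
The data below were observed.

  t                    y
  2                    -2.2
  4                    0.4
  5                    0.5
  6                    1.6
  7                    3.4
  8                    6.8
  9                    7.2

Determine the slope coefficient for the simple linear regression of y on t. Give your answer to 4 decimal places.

1.3951

n = 7, Σx = 41, Σy = 17.7, Σxy = 152.3, Σx² = 275
Sxx = Σx² − (Σx)²/n = 275 − 240.142857 = 34.857143
Sxy = Σxy − (Σx)(Σy)/n = 152.3 − 103.671429 = 48.628571
b = Sxy/Sxx = 48.628571/34.857143 = 1.395082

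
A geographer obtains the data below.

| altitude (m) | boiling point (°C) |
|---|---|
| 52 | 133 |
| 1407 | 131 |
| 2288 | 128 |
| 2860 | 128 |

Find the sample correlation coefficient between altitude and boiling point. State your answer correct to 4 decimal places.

-0.9721

n = 4, Σx = 6607, Σy = 520, Σxy = 850177, Σx² = 15396897, Σy² = 67618
Sxx = Σx² − (Σx)²/n = 15396897 − 10913112.25 = 4483784.75
Sxy = Σxy − (Σx)(Σy)/n = 850177 − 858910 = -8733
Syy = Σy² − (Σy)²/n = 67618 − 67600 = 18
r = Sxy/√(Sxx·Syy) = -8733/√(80708125.5) = -8733/8983.770116 = -0.972086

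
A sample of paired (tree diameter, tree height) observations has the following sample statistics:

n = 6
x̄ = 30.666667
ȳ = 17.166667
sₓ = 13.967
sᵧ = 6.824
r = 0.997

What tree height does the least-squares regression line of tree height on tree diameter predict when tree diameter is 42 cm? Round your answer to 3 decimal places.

b = r · sᵧ/sₓ = 0.997 · 6.824/13.967 = 0.487114
a = ȳ − b·x̄ = 17.166667 − 0.487114·30.666667 = 2.228489
ŷ(42) = a + b·42 = 2.228489 + 0.487114·42 = 22.687298

22.687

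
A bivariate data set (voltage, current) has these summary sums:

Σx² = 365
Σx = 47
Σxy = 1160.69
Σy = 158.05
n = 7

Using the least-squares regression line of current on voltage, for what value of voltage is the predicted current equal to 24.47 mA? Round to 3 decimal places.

7.654

Sxx = Σx² − (Σx)²/n = 365 − 315.571429 = 49.428571
Sxy = Σxy − (Σx)(Σy)/n = 1160.69 − 1061.192857 = 99.497143
b = Sxy/Sxx = 99.497143/49.428571 = 2.012948
a = ȳ − b·x̄ = 22.578571 − 2.012948·6.714286 = 9.063064
Set a + b·x = 24.47: x = (24.47 − 9.063064) / 2.012948 = 7.653917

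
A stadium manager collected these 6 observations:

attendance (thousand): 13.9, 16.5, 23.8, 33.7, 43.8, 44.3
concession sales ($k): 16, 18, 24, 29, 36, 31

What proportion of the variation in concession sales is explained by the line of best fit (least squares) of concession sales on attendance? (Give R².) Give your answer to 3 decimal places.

0.939

n = 6, Σx = 176, Σy = 154, Σxy = 5018, Σx² = 6048.52, Σy² = 4254
Sxx = Σx² − (Σx)²/n = 6048.52 − 5162.666667 = 885.853333
Sxy = Σxy − (Σx)(Σy)/n = 5018 − 4517.333333 = 500.666667
Syy = Σy² − (Σy)²/n = 4254 − 3952.666667 = 301.333333
R² = Sxy²/(Sxx·Syy) = (500.666667)²/(885.853333·301.333333) = 0.939049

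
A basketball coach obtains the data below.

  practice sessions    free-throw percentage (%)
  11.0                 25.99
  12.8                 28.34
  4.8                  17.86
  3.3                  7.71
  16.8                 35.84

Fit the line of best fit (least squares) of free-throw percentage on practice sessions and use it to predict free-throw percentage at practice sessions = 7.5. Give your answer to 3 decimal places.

18.999

n = 5, Σx = 48.7, Σy = 115.74, Σxy = 1361.925, Σx² = 601.01
Sxx = Σx² − (Σx)²/n = 601.01 − 474.338 = 126.672
Sxy = Σxy − (Σx)(Σy)/n = 1361.925 − 1127.3076 = 234.6174
b = Sxy/Sxx = 234.6174/126.672 = 1.852165
a = ȳ − b·x̄ = 23.148 − 1.852165·9.74 = 5.107916
ŷ(7.5) = a + b·7.5 = 5.107916 + 1.852165·7.5 = 18.999151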